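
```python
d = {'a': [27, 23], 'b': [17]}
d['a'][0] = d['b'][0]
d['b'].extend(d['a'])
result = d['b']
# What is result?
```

After line 1: d = {'a': [27, 23], 'b': [17]}
After line 2 (a[0] = b[0] = 17): d = {'a': [17, 23], 'b': [17]}
After line 3 (b.extend(a) appends [17, 23]): d = {'a': [17, 23], 'b': [17, 17, 23]}
After line 4: result = d['b'] = [17, 17, 23]

[17, 17, 23]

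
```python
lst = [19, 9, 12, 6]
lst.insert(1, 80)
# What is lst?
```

[19, 80, 9, 12, 6]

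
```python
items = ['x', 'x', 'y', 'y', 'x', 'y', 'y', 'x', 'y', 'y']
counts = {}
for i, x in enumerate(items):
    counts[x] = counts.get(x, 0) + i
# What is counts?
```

Initial: counts = {}, items = ['x', 'x', 'y', 'y', 'x', 'y', 'y', 'x', 'y', 'y']
i=0, x='x': counts = {'x': 0}
i=1, x='x': counts = {'x': 1}
i=2, x='y': counts = {'x': 1, 'y': 2}
i=3, x='y': counts = {'x': 1, 'y': 5}
i=4, x='x': counts = {'x': 5, 'y': 5}
i=5, x='y': counts = {'x': 5, 'y': 10}
i=6, x='y': counts = {'x': 5, 'y': 16}
i=7, x='x': counts = {'x': 12, 'y': 16}
i=8, x='y': counts = {'x': 12, 'y': 24}
i=9, x='y': counts = {'x': 12, 'y': 33}

{'x': 12, 'y': 33}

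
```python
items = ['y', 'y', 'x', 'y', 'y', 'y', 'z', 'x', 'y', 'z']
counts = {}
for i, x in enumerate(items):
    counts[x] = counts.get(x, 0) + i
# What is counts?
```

Initial: counts = {}, items = ['y', 'y', 'x', 'y', 'y', 'y', 'z', 'x', 'y', 'z']
i=0, x='y': counts = {'y': 0}
i=1, x='y': counts = {'y': 1}
i=2, x='x': counts = {'y': 1, 'x': 2}
i=3, x='y': counts = {'y': 4, 'x': 2}
i=4, x='y': counts = {'y': 8, 'x': 2}
i=5, x='y': counts = {'y': 13, 'x': 2}
i=6, x='z': counts = {'y': 13, 'x': 2, 'z': 6}
i=7, x='x': counts = {'y': 13, 'x': 9, 'z': 6}
i=8, x='y': counts = {'y': 21, 'x': 9, 'z': 6}
i=9, x='z': counts = {'y': 21, 'x': 9, 'z': 15}

{'y': 21, 'x': 9, 'z': 15}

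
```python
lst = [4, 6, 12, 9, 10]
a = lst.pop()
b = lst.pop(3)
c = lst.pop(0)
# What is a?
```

After line 1: lst = [4, 6, 12, 9, 10]
After line 2 (pop() -> a = 10): lst = [4, 6, 12, 9]
After line 3 (pop(3) -> b = 9): lst = [4, 6, 12]
After line 4 (pop(0) -> c = 4): lst = [6, 12]

10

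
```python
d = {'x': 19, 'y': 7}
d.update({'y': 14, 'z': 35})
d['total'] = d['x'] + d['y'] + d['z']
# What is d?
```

After line 1: d = {'x': 19, 'y': 7}
After line 2 (y overwritten, z added): d = {'x': 19, 'y': 14, 'z': 35}
After line 3 (total = 19 + 14 + 35 = 68): d = {'x': 19, 'y': 14, 'z': 35, 'total': 68}

{'x': 19, 'y': 14, 'z': 35, 'total': 68}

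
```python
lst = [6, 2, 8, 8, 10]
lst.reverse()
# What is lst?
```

[10, 8, 8, 2, 6]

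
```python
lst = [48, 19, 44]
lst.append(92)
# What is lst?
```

[48, 19, 44, 92]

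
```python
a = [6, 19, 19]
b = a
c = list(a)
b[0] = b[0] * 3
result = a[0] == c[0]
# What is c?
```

After line 1: a = [6, 19, 19]
After line 2 (b = a, alias): a = [6, 19, 19], b = [6, 19, 19]
After line 3 (c = list(a) is a copy, new object): c = [6, 19, 19]
After line 4 (b[0] = 6 * 3 = 18; mutates shared a/b): a = b = [18, 19, 19], c = [6, 19, 19]
After line 5 (a[0] = 18, c[0] = 6; result = False)

[6, 19, 19]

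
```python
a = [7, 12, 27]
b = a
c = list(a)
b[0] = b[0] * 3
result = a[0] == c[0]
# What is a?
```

After line 1: a = [7, 12, 27]
After line 2 (b = a, alias): a = [7, 12, 27], b = [7, 12, 27]
After line 3 (c = list(a) is a copy, new object): c = [7, 12, 27]
After line 4 (b[0] = 7 * 3 = 21; mutates shared a/b): a = b = [21, 12, 27], c = [7, 12, 27]
After line 5 (a[0] = 21, c[0] = 7; result = False)

[21, 12, 27]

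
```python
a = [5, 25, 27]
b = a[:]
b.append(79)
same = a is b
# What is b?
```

After line 1: a = [5, 25, 27]
After line 2 (b = a[:] is a shallow copy, new object): a = [5, 25, 27], b = [5, 25, 27]
After line 3 (append only mutates b): a = [5, 25, 27], b = [5, 25, 27, 79]
After line 4 (same = a is b; different objects -> False): same = False

[5, 25, 27, 79]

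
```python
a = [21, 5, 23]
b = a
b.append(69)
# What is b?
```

After line 1: a = [21, 5, 23]
After line 2 (b = a is an alias, same object): a = [21, 5, 23], b = [21, 5, 23]
After line 3 (b.append mutates the shared list): a = [21, 5, 23, 69], b = [21, 5, 23, 69]

[21, 5, 23, 69]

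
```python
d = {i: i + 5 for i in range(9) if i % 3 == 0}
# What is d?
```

{0: 5, 3: 8, 6: 11}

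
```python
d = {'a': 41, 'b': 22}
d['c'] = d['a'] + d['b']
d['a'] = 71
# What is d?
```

After line 1: d = {'a': 41, 'b': 22}
After line 2 (d['c'] = 41 + 22): d = {'a': 41, 'b': 22, 'c': 63}
After line 3: d = {'a': 71, 'b': 22, 'c': 63}

{'a': 71, 'b': 22, 'c': 63}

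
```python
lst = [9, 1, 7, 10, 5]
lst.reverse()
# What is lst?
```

[5, 10, 7, 1, 9]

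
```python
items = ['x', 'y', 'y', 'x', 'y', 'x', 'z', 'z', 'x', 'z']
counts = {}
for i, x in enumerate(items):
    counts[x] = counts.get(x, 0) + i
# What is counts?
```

Initial: counts = {}, items = ['x', 'y', 'y', 'x', 'y', 'x', 'z', 'z', 'x', 'z']
i=0, x='x': counts = {'x': 0}
i=1, x='y': counts = {'x': 0, 'y': 1}
i=2, x='y': counts = {'x': 0, 'y': 3}
i=3, x='x': counts = {'x': 3, 'y': 3}
i=4, x='y': counts = {'x': 3, 'y': 7}
i=5, x='x': counts = {'x': 8, 'y': 7}
i=6, x='z': counts = {'x': 8, 'y': 7, 'z': 6}
i=7, x='z': counts = {'x': 8, 'y': 7, 'z': 13}
i=8, x='x': counts = {'x': 16, 'y': 7, 'z': 13}
i=9, x='z': counts = {'x': 16, 'y': 7, 'z': 22}

{'x': 16, 'y': 7, 'z': 22}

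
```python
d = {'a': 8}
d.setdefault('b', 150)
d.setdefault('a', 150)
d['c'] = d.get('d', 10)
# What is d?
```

After line 1: d = {'a': 8}
After line 2 (setdefault adds 'b'=150): d = {'a': 8, 'b': 150}
After line 3 (setdefault 'a' no-op, already exists): d = {'a': 8, 'b': 150}
After line 4 (get('d', 10) returns default since 'd' not in d): d = {'a': 8, 'b': 150, 'c': 10}

{'a': 8, 'b': 150, 'c': 10}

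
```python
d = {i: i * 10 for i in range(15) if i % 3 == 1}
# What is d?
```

{1: 10, 4: 40, 7: 70, 10: 100, 13: 130}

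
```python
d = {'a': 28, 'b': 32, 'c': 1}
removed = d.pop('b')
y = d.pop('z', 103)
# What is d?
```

After line 1: d = {'a': 28, 'b': 32, 'c': 1}
After line 2 (pop 'b' returns 32): d = {'a': 28, 'c': 1}, removed = 32
After line 3 (pop 'z' missing, returns default 103): d = {'a': 28, 'c': 1}, y = 103

{'a': 28, 'c': 1}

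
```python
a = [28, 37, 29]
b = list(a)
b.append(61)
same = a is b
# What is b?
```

After line 1: a = [28, 37, 29]
After line 2 (b = list(a) is a shallow copy, new object): a = [28, 37, 29], b = [28, 37, 29]
After line 3 (append only mutates b): a = [28, 37, 29], b = [28, 37, 29, 61]
After line 4 (same = a is b; different objects -> False): same = False

[28, 37, 29, 61]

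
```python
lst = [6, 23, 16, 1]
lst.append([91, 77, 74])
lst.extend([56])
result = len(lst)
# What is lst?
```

After line 1: lst = [6, 23, 16, 1]
After line 2 (append adds [91, 77, 74] as single element): lst = [6, 23, 16, 1, [91, 77, 74]]
After line 3 (extend unpacks [56], adds 56): lst = [6, 23, 16, 1, [91, 77, 74], 56]
After line 4: result = len(lst) = 6

[6, 23, 16, 1, [91, 77, 74], 56]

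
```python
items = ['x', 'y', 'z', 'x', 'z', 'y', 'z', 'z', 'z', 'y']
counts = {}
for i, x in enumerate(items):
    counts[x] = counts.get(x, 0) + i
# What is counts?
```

Initial: counts = {}, items = ['x', 'y', 'z', 'x', 'z', 'y', 'z', 'z', 'z', 'y']
i=0, x='x': counts = {'x': 0}
i=1, x='y': counts = {'x': 0, 'y': 1}
i=2, x='z': counts = {'x': 0, 'y': 1, 'z': 2}
i=3, x='x': counts = {'x': 3, 'y': 1, 'z': 2}
i=4, x='z': counts = {'x': 3, 'y': 1, 'z': 6}
i=5, x='y': counts = {'x': 3, 'y': 6, 'z': 6}
i=6, x='z': counts = {'x': 3, 'y': 6, 'z': 12}
i=7, x='z': counts = {'x': 3, 'y': 6, 'z': 19}
i=8, x='z': counts = {'x': 3, 'y': 6, 'z': 27}
i=9, x='y': counts = {'x': 3, 'y': 15, 'z': 27}

{'x': 3, 'y': 15, 'z': 27}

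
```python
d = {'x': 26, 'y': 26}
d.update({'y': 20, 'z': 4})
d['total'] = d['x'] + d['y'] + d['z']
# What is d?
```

After line 1: d = {'x': 26, 'y': 26}
After line 2 (y overwritten, z added): d = {'x': 26, 'y': 20, 'z': 4}
After line 3 (total = 26 + 20 + 4 = 50): d = {'x': 26, 'y': 20, 'z': 4, 'total': 50}

{'x': 26, 'y': 20, 'z': 4, 'total': 50}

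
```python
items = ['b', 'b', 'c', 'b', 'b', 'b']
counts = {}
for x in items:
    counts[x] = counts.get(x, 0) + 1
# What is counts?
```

Initial: counts = {}, items = ['b', 'b', 'c', 'b', 'b', 'b']
See 'b': counts = {'b': 1}
See 'b': counts = {'b': 2}
See 'c': counts = {'b': 2, 'c': 1}
See 'b': counts = {'b': 3, 'c': 1}
See 'b': counts = {'b': 4, 'c': 1}
See 'b': counts = {'b': 5, 'c': 1}

{'b': 5, 'c': 1}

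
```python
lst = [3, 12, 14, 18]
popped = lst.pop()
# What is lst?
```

[3, 12, 14]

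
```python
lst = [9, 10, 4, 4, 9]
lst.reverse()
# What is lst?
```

[9, 4, 4, 10, 9]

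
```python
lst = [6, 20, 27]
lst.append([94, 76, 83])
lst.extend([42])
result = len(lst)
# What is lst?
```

After line 1: lst = [6, 20, 27]
After line 2 (append adds [94, 76, 83] as single element): lst = [6, 20, 27, [94, 76, 83]]
After line 3 (extend unpacks [42], adds 42): lst = [6, 20, 27, [94, 76, 83], 42]
After line 4: result = len(lst) = 5

[6, 20, 27, [94, 76, 83], 42]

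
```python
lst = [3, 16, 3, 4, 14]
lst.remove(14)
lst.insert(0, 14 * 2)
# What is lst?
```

After line 1: lst = [3, 16, 3, 4, 14]
After line 2 (remove first 14): lst = [3, 16, 3, 4]
After line 3 (insert 28 at index 0): lst = [28, 3, 16, 3, 4]

[28, 3, 16, 3, 4]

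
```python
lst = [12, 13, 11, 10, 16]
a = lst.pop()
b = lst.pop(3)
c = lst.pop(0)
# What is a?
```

After line 1: lst = [12, 13, 11, 10, 16]
After line 2 (pop() -> a = 16): lst = [12, 13, 11, 10]
After line 3 (pop(3) -> b = 10): lst = [12, 13, 11]
After line 4 (pop(0) -> c = 12): lst = [13, 11]

16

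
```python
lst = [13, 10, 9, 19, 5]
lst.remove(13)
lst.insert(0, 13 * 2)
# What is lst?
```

After line 1: lst = [13, 10, 9, 19, 5]
After line 2 (remove first 13): lst = [10, 9, 19, 5]
After line 3 (insert 26 at index 0): lst = [26, 10, 9, 19, 5]

[26, 10, 9, 19, 5]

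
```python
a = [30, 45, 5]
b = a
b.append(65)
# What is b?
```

After line 1: a = [30, 45, 5]
After line 2 (b = a is an alias, same object): a = [30, 45, 5], b = [30, 45, 5]
After line 3 (b.append mutates the shared list): a = [30, 45, 5, 65], b = [30, 45, 5, 65]

[30, 45, 5, 65]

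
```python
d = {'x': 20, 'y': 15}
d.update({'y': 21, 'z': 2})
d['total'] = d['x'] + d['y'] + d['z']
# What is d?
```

After line 1: d = {'x': 20, 'y': 15}
After line 2 (y overwritten, z added): d = {'x': 20, 'y': 21, 'z': 2}
After line 3 (total = 20 + 21 + 2 = 43): d = {'x': 20, 'y': 21, 'z': 2, 'total': 43}

{'x': 20, 'y': 21, 'z': 2, 'total': 43}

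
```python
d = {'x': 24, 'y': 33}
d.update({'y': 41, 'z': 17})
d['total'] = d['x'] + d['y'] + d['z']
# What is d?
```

After line 1: d = {'x': 24, 'y': 33}
After line 2 (y overwritten, z added): d = {'x': 24, 'y': 41, 'z': 17}
After line 3 (total = 24 + 41 + 17 = 82): d = {'x': 24, 'y': 41, 'z': 17, 'total': 82}

{'x': 24, 'y': 41, 'z': 17, 'total': 82}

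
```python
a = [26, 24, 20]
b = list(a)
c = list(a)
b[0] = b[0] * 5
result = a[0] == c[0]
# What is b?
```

After line 1: a = [26, 24, 20]
After line 2 (b = list(a), copy): a = [26, 24, 20], b = [26, 24, 20]
After line 3 (c = list(a) is a copy, new object): c = [26, 24, 20]
After line 4 (b[0] = 26 * 5 = 130; only b mutates (copy)): a = [26, 24, 20], b = [130, 24, 20], c = [26, 24, 20]
After line 5 (a[0] = 26, c[0] = 26; result = True)

[130, 24, 20]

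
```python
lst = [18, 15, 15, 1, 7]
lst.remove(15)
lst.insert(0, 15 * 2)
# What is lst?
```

After line 1: lst = [18, 15, 15, 1, 7]
After line 2 (remove first 15): lst = [18, 15, 1, 7]
After line 3 (insert 30 at index 0): lst = [30, 18, 15, 1, 7]

[30, 18, 15, 1, 7]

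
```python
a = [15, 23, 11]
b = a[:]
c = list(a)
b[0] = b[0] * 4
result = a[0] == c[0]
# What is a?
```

After line 1: a = [15, 23, 11]
After line 2 (b = a[:], copy): a = [15, 23, 11], b = [15, 23, 11]
After line 3 (c = list(a) is a copy, new object): c = [15, 23, 11]
After line 4 (b[0] = 15 * 4 = 60; only b mutates (copy)): a = [15, 23, 11], b = [60, 23, 11], c = [15, 23, 11]
After line 5 (a[0] = 15, c[0] = 15; result = True)

[15, 23, 11]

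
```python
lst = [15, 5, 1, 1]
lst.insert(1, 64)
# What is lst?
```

[15, 64, 5, 1, 1]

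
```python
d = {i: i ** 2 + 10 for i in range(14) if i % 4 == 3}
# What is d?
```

{3: 19, 7: 59, 11: 131}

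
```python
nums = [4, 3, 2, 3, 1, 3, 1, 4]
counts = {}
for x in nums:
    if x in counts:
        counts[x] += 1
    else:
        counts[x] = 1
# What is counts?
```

Initial: counts = {}, nums = [4, 3, 2, 3, 1, 3, 1, 4]
See 4: counts = {4: 1}
See 3: counts = {4: 1, 3: 1}
See 2: counts = {4: 1, 3: 1, 2: 1}
See 3: counts = {4: 1, 3: 2, 2: 1}
See 1: counts = {4: 1, 3: 2, 2: 1, 1: 1}
See 3: counts = {4: 1, 3: 3, 2: 1, 1: 1}
See 1: counts = {4: 1, 3: 3, 2: 1, 1: 2}
See 4: counts = {4: 2, 3: 3, 2: 1, 1: 2}

{4: 2, 3: 3, 2: 1, 1: 2}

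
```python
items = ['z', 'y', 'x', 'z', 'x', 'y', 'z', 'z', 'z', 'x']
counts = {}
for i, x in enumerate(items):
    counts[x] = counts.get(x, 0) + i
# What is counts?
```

Initial: counts = {}, items = ['z', 'y', 'x', 'z', 'x', 'y', 'z', 'z', 'z', 'x']
i=0, x='z': counts = {'z': 0}
i=1, x='y': counts = {'z': 0, 'y': 1}
i=2, x='x': counts = {'z': 0, 'y': 1, 'x': 2}
i=3, x='z': counts = {'z': 3, 'y': 1, 'x': 2}
i=4, x='x': counts = {'z': 3, 'y': 1, 'x': 6}
i=5, x='y': counts = {'z': 3, 'y': 6, 'x': 6}
i=6, x='z': counts = {'z': 9, 'y': 6, 'x': 6}
i=7, x='z': counts = {'z': 16, 'y': 6, 'x': 6}
i=8, x='z': counts = {'z': 24, 'y': 6, 'x': 6}
i=9, x='x': counts = {'z': 24, 'y': 6, 'x': 15}

{'z': 24, 'y': 6, 'x': 15}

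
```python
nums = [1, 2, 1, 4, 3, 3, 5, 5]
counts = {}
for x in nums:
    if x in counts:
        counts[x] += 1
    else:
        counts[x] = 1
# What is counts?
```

Initial: counts = {}, nums = [1, 2, 1, 4, 3, 3, 5, 5]
See 1: counts = {1: 1}
See 2: counts = {1: 1, 2: 1}
See 1: counts = {1: 2, 2: 1}
See 4: counts = {1: 2, 2: 1, 4: 1}
See 3: counts = {1: 2, 2: 1, 4: 1, 3: 1}
See 3: counts = {1: 2, 2: 1, 4: 1, 3: 2}
See 5: counts = {1: 2, 2: 1, 4: 1, 3: 2, 5: 1}
See 5: counts = {1: 2, 2: 1, 4: 1, 3: 2, 5: 2}

{1: 2, 2: 1, 4: 1, 3: 2, 5: 2}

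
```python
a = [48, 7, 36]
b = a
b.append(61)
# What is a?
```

After line 1: a = [48, 7, 36]
After line 2 (b = a is an alias, same object): a = [48, 7, 36], b = [48, 7, 36]
After line 3 (b.append mutates the shared list): a = [48, 7, 36, 61], b = [48, 7, 36, 61]

[48, 7, 36, 61]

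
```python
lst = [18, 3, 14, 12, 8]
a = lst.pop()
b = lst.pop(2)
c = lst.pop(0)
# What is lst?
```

After line 1: lst = [18, 3, 14, 12, 8]
After line 2 (pop() -> a = 8): lst = [18, 3, 14, 12]
After line 3 (pop(2) -> b = 14): lst = [18, 3, 12]
After line 4 (pop(0) -> c = 18): lst = [3, 12]

[3, 12]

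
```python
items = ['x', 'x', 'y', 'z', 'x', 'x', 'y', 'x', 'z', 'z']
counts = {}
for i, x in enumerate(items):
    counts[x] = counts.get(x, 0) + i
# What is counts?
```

Initial: counts = {}, items = ['x', 'x', 'y', 'z', 'x', 'x', 'y', 'x', 'z', 'z']
i=0, x='x': counts = {'x': 0}
i=1, x='x': counts = {'x': 1}
i=2, x='y': counts = {'x': 1, 'y': 2}
i=3, x='z': counts = {'x': 1, 'y': 2, 'z': 3}
i=4, x='x': counts = {'x': 5, 'y': 2, 'z': 3}
i=5, x='x': counts = {'x': 10, 'y': 2, 'z': 3}
i=6, x='y': counts = {'x': 10, 'y': 8, 'z': 3}
i=7, x='x': counts = {'x': 17, 'y': 8, 'z': 3}
i=8, x='z': counts = {'x': 17, 'y': 8, 'z': 11}
i=9, x='z': counts = {'x': 17, 'y': 8, 'z': 20}

{'x': 17, 'y': 8, 'z': 20}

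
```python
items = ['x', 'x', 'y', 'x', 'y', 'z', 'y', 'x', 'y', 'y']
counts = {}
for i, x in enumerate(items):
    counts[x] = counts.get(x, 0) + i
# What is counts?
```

Initial: counts = {}, items = ['x', 'x', 'y', 'x', 'y', 'z', 'y', 'x', 'y', 'y']
i=0, x='x': counts = {'x': 0}
i=1, x='x': counts = {'x': 1}
i=2, x='y': counts = {'x': 1, 'y': 2}
i=3, x='x': counts = {'x': 4, 'y': 2}
i=4, x='y': counts = {'x': 4, 'y': 6}
i=5, x='z': counts = {'x': 4, 'y': 6, 'z': 5}
i=6, x='y': counts = {'x': 4, 'y': 12, 'z': 5}
i=7, x='x': counts = {'x': 11, 'y': 12, 'z': 5}
i=8, x='y': counts = {'x': 11, 'y': 20, 'z': 5}
i=9, x='y': counts = {'x': 11, 'y': 29, 'z': 5}

{'x': 11, 'y': 29, 'z': 5}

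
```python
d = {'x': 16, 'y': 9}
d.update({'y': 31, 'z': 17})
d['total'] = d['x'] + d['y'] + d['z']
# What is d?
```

After line 1: d = {'x': 16, 'y': 9}
After line 2 (y overwritten, z added): d = {'x': 16, 'y': 31, 'z': 17}
After line 3 (total = 16 + 31 + 17 = 64): d = {'x': 16, 'y': 31, 'z': 17, 'total': 64}

{'x': 16, 'y': 31, 'z': 17, 'total': 64}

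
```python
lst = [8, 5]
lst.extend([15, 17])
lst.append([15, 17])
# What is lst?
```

After line 1: lst = [8, 5]
After line 2 (extend unpacks [15, 17]): lst = [8, 5, 15, 17]
After line 3 (append adds [15, 17] as single element): lst = [8, 5, 15, 17, [15, 17]]

[8, 5, 15, 17, [15, 17]]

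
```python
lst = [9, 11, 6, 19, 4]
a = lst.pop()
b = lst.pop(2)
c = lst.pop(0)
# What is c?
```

After line 1: lst = [9, 11, 6, 19, 4]
After line 2 (pop() -> a = 4): lst = [9, 11, 6, 19]
After line 3 (pop(2) -> b = 6): lst = [9, 11, 19]
After line 4 (pop(0) -> c = 9): lst = [11, 19]

9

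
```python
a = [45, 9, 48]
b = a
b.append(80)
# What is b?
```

After line 1: a = [45, 9, 48]
After line 2 (b = a is an alias, same object): a = [45, 9, 48], b = [45, 9, 48]
After line 3 (b.append mutates the shared list): a = [45, 9, 48, 80], b = [45, 9, 48, 80]

[45, 9, 48, 80]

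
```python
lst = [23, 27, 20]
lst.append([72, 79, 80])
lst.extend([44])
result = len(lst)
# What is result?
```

After line 1: lst = [23, 27, 20]
After line 2 (append adds [72, 79, 80] as single element): lst = [23, 27, 20, [72, 79, 80]]
After line 3 (extend unpacks [44], adds 44): lst = [23, 27, 20, [72, 79, 80], 44]
After line 4: result = len(lst) = 5

5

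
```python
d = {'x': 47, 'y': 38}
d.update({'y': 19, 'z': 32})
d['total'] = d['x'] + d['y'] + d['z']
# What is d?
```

After line 1: d = {'x': 47, 'y': 38}
After line 2 (y overwritten, z added): d = {'x': 47, 'y': 19, 'z': 32}
After line 3 (total = 47 + 19 + 32 = 98): d = {'x': 47, 'y': 19, 'z': 32, 'total': 98}

{'x': 47, 'y': 19, 'z': 32, 'total': 98}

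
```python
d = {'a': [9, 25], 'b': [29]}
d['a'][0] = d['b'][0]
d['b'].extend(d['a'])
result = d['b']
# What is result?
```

After line 1: d = {'a': [9, 25], 'b': [29]}
After line 2 (a[0] = b[0] = 29): d = {'a': [29, 25], 'b': [29]}
After line 3 (b.extend(a) appends [29, 25]): d = {'a': [29, 25], 'b': [29, 29, 25]}
After line 4: result = d['b'] = [29, 29, 25]

[29, 29, 25]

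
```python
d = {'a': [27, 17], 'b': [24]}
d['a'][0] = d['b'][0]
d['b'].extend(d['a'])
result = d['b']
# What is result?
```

After line 1: d = {'a': [27, 17], 'b': [24]}
After line 2 (a[0] = b[0] = 24): d = {'a': [24, 17], 'b': [24]}
After line 3 (b.extend(a) appends [24, 17]): d = {'a': [24, 17], 'b': [24, 24, 17]}
After line 4: result = d['b'] = [24, 24, 17]

[24, 24, 17]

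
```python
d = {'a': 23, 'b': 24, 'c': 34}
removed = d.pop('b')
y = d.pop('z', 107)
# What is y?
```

After line 1: d = {'a': 23, 'b': 24, 'c': 34}
After line 2 (pop 'b' returns 24): d = {'a': 23, 'c': 34}, removed = 24
After line 3 (pop 'z' missing, returns default 107): d = {'a': 23, 'c': 34}, y = 107

107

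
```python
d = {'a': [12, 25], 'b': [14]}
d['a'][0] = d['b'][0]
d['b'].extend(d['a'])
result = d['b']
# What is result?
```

After line 1: d = {'a': [12, 25], 'b': [14]}
After line 2 (a[0] = b[0] = 14): d = {'a': [14, 25], 'b': [14]}
After line 3 (b.extend(a) appends [14, 25]): d = {'a': [14, 25], 'b': [14, 14, 25]}
After line 4: result = d['b'] = [14, 14, 25]

[14, 14, 25]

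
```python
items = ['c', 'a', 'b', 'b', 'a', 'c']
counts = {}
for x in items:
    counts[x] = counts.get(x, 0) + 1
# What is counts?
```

Initial: counts = {}, items = ['c', 'a', 'b', 'b', 'a', 'c']
See 'c': counts = {'c': 1}
See 'a': counts = {'c': 1, 'a': 1}
See 'b': counts = {'c': 1, 'a': 1, 'b': 1}
See 'b': counts = {'c': 1, 'a': 1, 'b': 2}
See 'a': counts = {'c': 1, 'a': 2, 'b': 2}
See 'c': counts = {'c': 2, 'a': 2, 'b': 2}

{'c': 2, 'a': 2, 'b': 2}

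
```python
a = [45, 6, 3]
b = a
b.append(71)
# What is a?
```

After line 1: a = [45, 6, 3]
After line 2 (b = a is an alias, same object): a = [45, 6, 3], b = [45, 6, 3]
After line 3 (b.append mutates the shared list): a = [45, 6, 3, 71], b = [45, 6, 3, 71]

[45, 6, 3, 71]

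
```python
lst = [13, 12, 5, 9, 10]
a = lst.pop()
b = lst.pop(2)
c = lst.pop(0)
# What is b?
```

After line 1: lst = [13, 12, 5, 9, 10]
After line 2 (pop() -> a = 10): lst = [13, 12, 5, 9]
After line 3 (pop(2) -> b = 5): lst = [13, 12, 9]
After line 4 (pop(0) -> c = 13): lst = [12, 9]

5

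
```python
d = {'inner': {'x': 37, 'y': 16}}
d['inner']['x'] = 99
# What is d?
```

After line 1: d = {'inner': {'x': 37, 'y': 16}}
After line 2 (inner x overwritten): d = {'inner': {'x': 99, 'y': 16}}

{'inner': {'x': 99, 'y': 16}}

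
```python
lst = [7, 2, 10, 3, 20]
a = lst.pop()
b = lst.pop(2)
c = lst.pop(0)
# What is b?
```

After line 1: lst = [7, 2, 10, 3, 20]
After line 2 (pop() -> a = 20): lst = [7, 2, 10, 3]
After line 3 (pop(2) -> b = 10): lst = [7, 2, 3]
After line 4 (pop(0) -> c = 7): lst = [2, 3]

10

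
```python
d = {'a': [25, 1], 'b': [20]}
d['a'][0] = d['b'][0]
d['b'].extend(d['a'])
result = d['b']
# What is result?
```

After line 1: d = {'a': [25, 1], 'b': [20]}
After line 2 (a[0] = b[0] = 20): d = {'a': [20, 1], 'b': [20]}
After line 3 (b.extend(a) appends [20, 1]): d = {'a': [20, 1], 'b': [20, 20, 1]}
After line 4: result = d['b'] = [20, 20, 1]

[20, 20, 1]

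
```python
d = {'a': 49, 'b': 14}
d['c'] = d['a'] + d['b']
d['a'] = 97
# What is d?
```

After line 1: d = {'a': 49, 'b': 14}
After line 2 (d['c'] = 49 + 14): d = {'a': 49, 'b': 14, 'c': 63}
After line 3: d = {'a': 97, 'b': 14, 'c': 63}

{'a': 97, 'b': 14, 'c': 63}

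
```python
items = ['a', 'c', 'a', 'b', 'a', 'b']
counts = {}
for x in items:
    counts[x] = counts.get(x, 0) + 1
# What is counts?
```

Initial: counts = {}, items = ['a', 'c', 'a', 'b', 'a', 'b']
See 'a': counts = {'a': 1}
See 'c': counts = {'a': 1, 'c': 1}
See 'a': counts = {'a': 2, 'c': 1}
See 'b': counts = {'a': 2, 'c': 1, 'b': 1}
See 'a': counts = {'a': 3, 'c': 1, 'b': 1}
See 'b': counts = {'a': 3, 'c': 1, 'b': 2}

{'a': 3, 'c': 1, 'b': 2}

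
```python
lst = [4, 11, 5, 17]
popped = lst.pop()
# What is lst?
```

[4, 11, 5]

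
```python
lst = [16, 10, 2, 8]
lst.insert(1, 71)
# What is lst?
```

[16, 71, 10, 2, 8]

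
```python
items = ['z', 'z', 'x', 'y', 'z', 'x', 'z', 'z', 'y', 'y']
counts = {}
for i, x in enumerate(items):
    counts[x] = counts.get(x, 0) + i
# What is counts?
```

Initial: counts = {}, items = ['z', 'z', 'x', 'y', 'z', 'x', 'z', 'z', 'y', 'y']
i=0, x='z': counts = {'z': 0}
i=1, x='z': counts = {'z': 1}
i=2, x='x': counts = {'z': 1, 'x': 2}
i=3, x='y': counts = {'z': 1, 'x': 2, 'y': 3}
i=4, x='z': counts = {'z': 5, 'x': 2, 'y': 3}
i=5, x='x': counts = {'z': 5, 'x': 7, 'y': 3}
i=6, x='z': counts = {'z': 11, 'x': 7, 'y': 3}
i=7, x='z': counts = {'z': 18, 'x': 7, 'y': 3}
i=8, x='y': counts = {'z': 18, 'x': 7, 'y': 11}
i=9, x='y': counts = {'z': 18, 'x': 7, 'y': 20}

{'z': 18, 'x': 7, 'y': 20}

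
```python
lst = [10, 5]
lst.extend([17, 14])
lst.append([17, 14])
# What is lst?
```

After line 1: lst = [10, 5]
After line 2 (extend unpacks [17, 14]): lst = [10, 5, 17, 14]
After line 3 (append adds [17, 14] as single element): lst = [10, 5, 17, 14, [17, 14]]

[10, 5, 17, 14, [17, 14]]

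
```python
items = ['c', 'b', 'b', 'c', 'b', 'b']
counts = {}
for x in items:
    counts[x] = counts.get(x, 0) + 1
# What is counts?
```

Initial: counts = {}, items = ['c', 'b', 'b', 'c', 'b', 'b']
See 'c': counts = {'c': 1}
See 'b': counts = {'c': 1, 'b': 1}
See 'b': counts = {'c': 1, 'b': 2}
See 'c': counts = {'c': 2, 'b': 2}
See 'b': counts = {'c': 2, 'b': 3}
See 'b': counts = {'c': 2, 'b': 4}

{'c': 2, 'b': 4}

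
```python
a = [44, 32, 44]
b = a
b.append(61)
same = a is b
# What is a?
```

After line 1: a = [44, 32, 44]
After line 2 (b = a is an alias, same object): a = [44, 32, 44], b = [44, 32, 44]
After line 3 (b.append mutates the shared list): a = [44, 32, 44, 61], b = [44, 32, 44, 61]
After line 4 (same = a is b; same object -> True): same = True

[44, 32, 44, 61]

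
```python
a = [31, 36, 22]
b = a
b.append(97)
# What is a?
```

After line 1: a = [31, 36, 22]
After line 2 (b = a is an alias, same object): a = [31, 36, 22], b = [31, 36, 22]
After line 3 (b.append mutates the shared list): a = [31, 36, 22, 97], b = [31, 36, 22, 97]

[31, 36, 22, 97]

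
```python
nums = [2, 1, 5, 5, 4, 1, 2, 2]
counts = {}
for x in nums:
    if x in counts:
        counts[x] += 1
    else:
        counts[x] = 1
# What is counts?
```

Initial: counts = {}, nums = [2, 1, 5, 5, 4, 1, 2, 2]
See 2: counts = {2: 1}
See 1: counts = {2: 1, 1: 1}
See 5: counts = {2: 1, 1: 1, 5: 1}
See 5: counts = {2: 1, 1: 1, 5: 2}
See 4: counts = {2: 1, 1: 1, 5: 2, 4: 1}
See 1: counts = {2: 1, 1: 2, 5: 2, 4: 1}
See 2: counts = {2: 2, 1: 2, 5: 2, 4: 1}
See 2: counts = {2: 3, 1: 2, 5: 2, 4: 1}

{2: 3, 1: 2, 5: 2, 4: 1}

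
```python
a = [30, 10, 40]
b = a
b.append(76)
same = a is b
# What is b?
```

After line 1: a = [30, 10, 40]
After line 2 (b = a is an alias, same object): a = [30, 10, 40], b = [30, 10, 40]
After line 3 (b.append mutates the shared list): a = [30, 10, 40, 76], b = [30, 10, 40, 76]
After line 4 (same = a is b; same object -> True): same = True

[30, 10, 40, 76]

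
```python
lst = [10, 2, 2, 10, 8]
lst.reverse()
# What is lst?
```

[8, 10, 2, 2, 10]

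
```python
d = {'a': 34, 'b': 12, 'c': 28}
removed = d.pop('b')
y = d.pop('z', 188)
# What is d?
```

After line 1: d = {'a': 34, 'b': 12, 'c': 28}
After line 2 (pop 'b' returns 12): d = {'a': 34, 'c': 28}, removed = 12
After line 3 (pop 'z' missing, returns default 188): d = {'a': 34, 'c': 28}, y = 188

{'a': 34, 'c': 28}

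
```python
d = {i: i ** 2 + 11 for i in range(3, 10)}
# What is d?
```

{3: 20, 4: 27, 5: 36, 6: 47, 7: 60, 8: 75, 9: 92}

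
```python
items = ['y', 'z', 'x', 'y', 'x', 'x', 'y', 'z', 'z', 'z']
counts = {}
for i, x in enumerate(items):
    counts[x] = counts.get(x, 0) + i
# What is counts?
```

Initial: counts = {}, items = ['y', 'z', 'x', 'y', 'x', 'x', 'y', 'z', 'z', 'z']
i=0, x='y': counts = {'y': 0}
i=1, x='z': counts = {'y': 0, 'z': 1}
i=2, x='x': counts = {'y': 0, 'z': 1, 'x': 2}
i=3, x='y': counts = {'y': 3, 'z': 1, 'x': 2}
i=4, x='x': counts = {'y': 3, 'z': 1, 'x': 6}
i=5, x='x': counts = {'y': 3, 'z': 1, 'x': 11}
i=6, x='y': counts = {'y': 9, 'z': 1, 'x': 11}
i=7, x='z': counts = {'y': 9, 'z': 8, 'x': 11}
i=8, x='z': counts = {'y': 9, 'z': 16, 'x': 11}
i=9, x='z': counts = {'y': 9, 'z': 25, 'x': 11}

{'y': 9, 'z': 25, 'x': 11}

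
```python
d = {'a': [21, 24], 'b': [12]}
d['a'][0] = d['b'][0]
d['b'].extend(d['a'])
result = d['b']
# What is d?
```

After line 1: d = {'a': [21, 24], 'b': [12]}
After line 2 (a[0] = b[0] = 12): d = {'a': [12, 24], 'b': [12]}
After line 3 (b.extend(a) appends [12, 24]): d = {'a': [12, 24], 'b': [12, 12, 24]}
After line 4: result = d['b'] = [12, 12, 24]

{'a': [12, 24], 'b': [12, 12, 24]}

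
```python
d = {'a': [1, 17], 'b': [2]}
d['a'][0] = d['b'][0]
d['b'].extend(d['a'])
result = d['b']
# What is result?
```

After line 1: d = {'a': [1, 17], 'b': [2]}
After line 2 (a[0] = b[0] = 2): d = {'a': [2, 17], 'b': [2]}
After line 3 (b.extend(a) appends [2, 17]): d = {'a': [2, 17], 'b': [2, 2, 17]}
After line 4: result = d['b'] = [2, 2, 17]

[2, 2, 17]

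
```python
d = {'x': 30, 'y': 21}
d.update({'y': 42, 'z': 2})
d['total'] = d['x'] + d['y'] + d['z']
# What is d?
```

After line 1: d = {'x': 30, 'y': 21}
After line 2 (y overwritten, z added): d = {'x': 30, 'y': 42, 'z': 2}
After line 3 (total = 30 + 42 + 2 = 74): d = {'x': 30, 'y': 42, 'z': 2, 'total': 74}

{'x': 30, 'y': 42, 'z': 2, 'total': 74}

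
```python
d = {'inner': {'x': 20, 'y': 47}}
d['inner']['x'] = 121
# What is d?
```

After line 1: d = {'inner': {'x': 20, 'y': 47}}
After line 2 (inner x overwritten): d = {'inner': {'x': 121, 'y': 47}}

{'inner': {'x': 121, 'y': 47}}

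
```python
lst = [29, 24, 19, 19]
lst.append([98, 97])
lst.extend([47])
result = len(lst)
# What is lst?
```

After line 1: lst = [29, 24, 19, 19]
After line 2 (append adds [98, 97] as single element): lst = [29, 24, 19, 19, [98, 97]]
After line 3 (extend unpacks [47], adds 47): lst = [29, 24, 19, 19, [98, 97], 47]
After line 4: result = len(lst) = 6

[29, 24, 19, 19, [98, 97], 47]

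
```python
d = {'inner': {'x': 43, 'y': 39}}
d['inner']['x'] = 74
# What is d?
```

After line 1: d = {'inner': {'x': 43, 'y': 39}}
After line 2 (inner x overwritten): d = {'inner': {'x': 74, 'y': 39}}

{'inner': {'x': 74, 'y': 39}}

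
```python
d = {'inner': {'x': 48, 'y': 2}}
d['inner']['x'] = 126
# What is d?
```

After line 1: d = {'inner': {'x': 48, 'y': 2}}
After line 2 (inner x overwritten): d = {'inner': {'x': 126, 'y': 2}}

{'inner': {'x': 126, 'y': 2}}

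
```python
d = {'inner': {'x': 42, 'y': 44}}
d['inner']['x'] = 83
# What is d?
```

After line 1: d = {'inner': {'x': 42, 'y': 44}}
After line 2 (inner x overwritten): d = {'inner': {'x': 83, 'y': 44}}

{'inner': {'x': 83, 'y': 44}}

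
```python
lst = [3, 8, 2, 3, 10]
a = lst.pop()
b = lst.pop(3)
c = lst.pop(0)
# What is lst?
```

After line 1: lst = [3, 8, 2, 3, 10]
After line 2 (pop() -> a = 10): lst = [3, 8, 2, 3]
After line 3 (pop(3) -> b = 3): lst = [3, 8, 2]
After line 4 (pop(0) -> c = 3): lst = [8, 2]

[8, 2]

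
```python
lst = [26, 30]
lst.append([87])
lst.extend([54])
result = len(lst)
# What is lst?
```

After line 1: lst = [26, 30]
After line 2 (append adds [87] as single element): lst = [26, 30, [87]]
After line 3 (extend unpacks [54], adds 54): lst = [26, 30, [87], 54]
After line 4: result = len(lst) = 4

[26, 30, [87], 54]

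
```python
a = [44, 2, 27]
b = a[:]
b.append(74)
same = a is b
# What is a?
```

After line 1: a = [44, 2, 27]
After line 2 (b = a[:] is a shallow copy, new object): a = [44, 2, 27], b = [44, 2, 27]
After line 3 (append only mutates b): a = [44, 2, 27], b = [44, 2, 27, 74]
After line 4 (same = a is b; different objects -> False): same = False

[44, 2, 27]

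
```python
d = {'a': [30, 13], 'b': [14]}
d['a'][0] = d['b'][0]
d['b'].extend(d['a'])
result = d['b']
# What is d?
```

After line 1: d = {'a': [30, 13], 'b': [14]}
After line 2 (a[0] = b[0] = 14): d = {'a': [14, 13], 'b': [14]}
After line 3 (b.extend(a) appends [14, 13]): d = {'a': [14, 13], 'b': [14, 14, 13]}
After line 4: result = d['b'] = [14, 14, 13]

{'a': [14, 13], 'b': [14, 14, 13]}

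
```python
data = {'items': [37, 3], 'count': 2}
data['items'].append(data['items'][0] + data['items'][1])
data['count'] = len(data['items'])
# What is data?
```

After line 1: data = {'items': [37, 3], 'count': 2}
After line 2 (append 37 + 3 = 40): data = {'items': [37, 3, 40], 'count': 2}
After line 3 (count = len(items) = 3): data = {'items': [37, 3, 40], 'count': 3}

{'items': [37, 3, 40], 'count': 3}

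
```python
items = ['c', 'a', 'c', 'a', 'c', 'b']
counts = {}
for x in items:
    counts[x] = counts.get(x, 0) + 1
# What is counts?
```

Initial: counts = {}, items = ['c', 'a', 'c', 'a', 'c', 'b']
See 'c': counts = {'c': 1}
See 'a': counts = {'c': 1, 'a': 1}
See 'c': counts = {'c': 2, 'a': 1}
See 'a': counts = {'c': 2, 'a': 2}
See 'c': counts = {'c': 3, 'a': 2}
See 'b': counts = {'c': 3, 'a': 2, 'b': 1}

{'c': 3, 'a': 2, 'b': 1}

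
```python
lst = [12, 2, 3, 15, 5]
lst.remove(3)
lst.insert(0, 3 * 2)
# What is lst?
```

After line 1: lst = [12, 2, 3, 15, 5]
After line 2 (remove first 3): lst = [12, 2, 15, 5]
After line 3 (insert 6 at index 0): lst = [6, 12, 2, 15, 5]

[6, 12, 2, 15, 5]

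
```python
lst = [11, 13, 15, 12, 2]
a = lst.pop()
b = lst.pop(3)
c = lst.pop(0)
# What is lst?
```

After line 1: lst = [11, 13, 15, 12, 2]
After line 2 (pop() -> a = 2): lst = [11, 13, 15, 12]
After line 3 (pop(3) -> b = 12): lst = [11, 13, 15]
After line 4 (pop(0) -> c = 11): lst = [13, 15]

[13, 15]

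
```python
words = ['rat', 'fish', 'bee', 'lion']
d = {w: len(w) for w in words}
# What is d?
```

{'rat': 3, 'fish': 4, 'bee': 3, 'lion': 4}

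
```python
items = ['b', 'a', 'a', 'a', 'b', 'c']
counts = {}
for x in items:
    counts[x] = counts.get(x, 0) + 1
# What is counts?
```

Initial: counts = {}, items = ['b', 'a', 'a', 'a', 'b', 'c']
See 'b': counts = {'b': 1}
See 'a': counts = {'b': 1, 'a': 1}
See 'a': counts = {'b': 1, 'a': 2}
See 'a': counts = {'b': 1, 'a': 3}
See 'b': counts = {'b': 2, 'a': 3}
See 'c': counts = {'b': 2, 'a': 3, 'c': 1}

{'b': 2, 'a': 3, 'c': 1}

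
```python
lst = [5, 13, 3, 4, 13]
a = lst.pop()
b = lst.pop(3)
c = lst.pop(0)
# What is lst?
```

After line 1: lst = [5, 13, 3, 4, 13]
After line 2 (pop() -> a = 13): lst = [5, 13, 3, 4]
After line 3 (pop(3) -> b = 4): lst = [5, 13, 3]
After line 4 (pop(0) -> c = 5): lst = [13, 3]

[13, 3]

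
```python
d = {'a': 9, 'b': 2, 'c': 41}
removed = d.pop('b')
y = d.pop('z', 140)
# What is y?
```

After line 1: d = {'a': 9, 'b': 2, 'c': 41}
After line 2 (pop 'b' returns 2): d = {'a': 9, 'c': 41}, removed = 2
After line 3 (pop 'z' missing, returns default 140): d = {'a': 9, 'c': 41}, y = 140

140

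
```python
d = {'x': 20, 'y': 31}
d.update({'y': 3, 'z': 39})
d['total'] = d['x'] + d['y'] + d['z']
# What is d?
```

After line 1: d = {'x': 20, 'y': 31}
After line 2 (y overwritten, z added): d = {'x': 20, 'y': 3, 'z': 39}
After line 3 (total = 20 + 3 + 39 = 62): d = {'x': 20, 'y': 3, 'z': 39, 'total': 62}

{'x': 20, 'y': 3, 'z': 39, 'total': 62}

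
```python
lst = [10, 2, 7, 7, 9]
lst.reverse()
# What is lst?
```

[9, 7, 7, 2, 10]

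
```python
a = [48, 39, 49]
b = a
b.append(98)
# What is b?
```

After line 1: a = [48, 39, 49]
After line 2 (b = a is an alias, same object): a = [48, 39, 49], b = [48, 39, 49]
After line 3 (b.append mutates the shared list): a = [48, 39, 49, 98], b = [48, 39, 49, 98]

[48, 39, 49, 98]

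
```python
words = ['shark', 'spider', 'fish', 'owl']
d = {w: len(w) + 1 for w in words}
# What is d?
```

{'shark': 6, 'spider': 7, 'fish': 5, 'owl': 4}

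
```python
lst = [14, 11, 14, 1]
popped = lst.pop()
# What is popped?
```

1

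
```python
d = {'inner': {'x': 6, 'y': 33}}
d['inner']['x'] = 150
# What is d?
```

After line 1: d = {'inner': {'x': 6, 'y': 33}}
After line 2 (inner x overwritten): d = {'inner': {'x': 150, 'y': 33}}

{'inner': {'x': 150, 'y': 33}}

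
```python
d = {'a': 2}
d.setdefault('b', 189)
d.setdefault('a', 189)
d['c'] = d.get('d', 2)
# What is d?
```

After line 1: d = {'a': 2}
After line 2 (setdefault adds 'b'=189): d = {'a': 2, 'b': 189}
After line 3 (setdefault 'a' no-op, already exists): d = {'a': 2, 'b': 189}
After line 4 (get('d', 2) returns default since 'd' not in d): d = {'a': 2, 'b': 189, 'c': 2}

{'a': 2, 'b': 189, 'c': 2}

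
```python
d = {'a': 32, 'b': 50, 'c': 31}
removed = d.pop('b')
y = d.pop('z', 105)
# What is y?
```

After line 1: d = {'a': 32, 'b': 50, 'c': 31}
After line 2 (pop 'b' returns 50): d = {'a': 32, 'c': 31}, removed = 50
After line 3 (pop 'z' missing, returns default 105): d = {'a': 32, 'c': 31}, y = 105

105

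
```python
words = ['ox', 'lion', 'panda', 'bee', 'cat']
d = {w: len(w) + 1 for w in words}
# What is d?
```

{'ox': 3, 'lion': 5, 'panda': 6, 'bee': 4, 'cat': 4}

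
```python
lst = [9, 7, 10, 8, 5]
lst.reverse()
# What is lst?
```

[5, 8, 10, 7, 9]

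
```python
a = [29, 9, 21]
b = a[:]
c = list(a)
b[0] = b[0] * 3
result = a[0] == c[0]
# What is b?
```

After line 1: a = [29, 9, 21]
After line 2 (b = a[:], copy): a = [29, 9, 21], b = [29, 9, 21]
After line 3 (c = list(a) is a copy, new object): c = [29, 9, 21]
After line 4 (b[0] = 29 * 3 = 87; only b mutates (copy)): a = [29, 9, 21], b = [87, 9, 21], c = [29, 9, 21]
After line 5 (a[0] = 29, c[0] = 29; result = True)

[87, 9, 21]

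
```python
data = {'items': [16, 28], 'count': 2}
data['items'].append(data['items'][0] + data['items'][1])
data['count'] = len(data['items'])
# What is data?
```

After line 1: data = {'items': [16, 28], 'count': 2}
After line 2 (append 16 + 28 = 44): data = {'items': [16, 28, 44], 'count': 2}
After line 3 (count = len(items) = 3): data = {'items': [16, 28, 44], 'count': 3}

{'items': [16, 28, 44], 'count': 3}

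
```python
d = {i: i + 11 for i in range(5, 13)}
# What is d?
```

{5: 16, 6: 17, 7: 18, 8: 19, 9: 20, 10: 21, 11: 22, 12: 23}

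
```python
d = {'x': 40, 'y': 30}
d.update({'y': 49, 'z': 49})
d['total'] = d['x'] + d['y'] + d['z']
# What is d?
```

After line 1: d = {'x': 40, 'y': 30}
After line 2 (y overwritten, z added): d = {'x': 40, 'y': 49, 'z': 49}
After line 3 (total = 40 + 49 + 49 = 138): d = {'x': 40, 'y': 49, 'z': 49, 'total': 138}

{'x': 40, 'y': 49, 'z': 49, 'total': 138}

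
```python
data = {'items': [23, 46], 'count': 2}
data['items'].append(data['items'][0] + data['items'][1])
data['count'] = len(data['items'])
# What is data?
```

After line 1: data = {'items': [23, 46], 'count': 2}
After line 2 (append 23 + 46 = 69): data = {'items': [23, 46, 69], 'count': 2}
After line 3 (count = len(items) = 3): data = {'items': [23, 46, 69], 'count': 3}

{'items': [23, 46, 69], 'count': 3}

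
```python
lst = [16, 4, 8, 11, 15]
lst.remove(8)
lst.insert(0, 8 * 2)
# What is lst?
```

After line 1: lst = [16, 4, 8, 11, 15]
After line 2 (remove first 8): lst = [16, 4, 11, 15]
After line 3 (insert 16 at index 0): lst = [16, 16, 4, 11, 15]

[16, 16, 4, 11, 15]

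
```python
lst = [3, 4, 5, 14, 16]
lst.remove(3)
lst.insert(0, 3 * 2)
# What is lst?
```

After line 1: lst = [3, 4, 5, 14, 16]
After line 2 (remove first 3): lst = [4, 5, 14, 16]
After line 3 (insert 6 at index 0): lst = [6, 4, 5, 14, 16]

[6, 4, 5, 14, 16]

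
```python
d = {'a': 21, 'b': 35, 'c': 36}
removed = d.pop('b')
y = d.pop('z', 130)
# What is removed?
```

After line 1: d = {'a': 21, 'b': 35, 'c': 36}
After line 2 (pop 'b' returns 35): d = {'a': 21, 'c': 36}, removed = 35
After line 3 (pop 'z' missing, returns default 130): d = {'a': 21, 'c': 36}, y = 130

35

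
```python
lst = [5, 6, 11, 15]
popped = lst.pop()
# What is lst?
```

[5, 6, 11]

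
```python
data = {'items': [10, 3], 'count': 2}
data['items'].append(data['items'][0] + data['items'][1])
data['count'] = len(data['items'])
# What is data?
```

After line 1: data = {'items': [10, 3], 'count': 2}
After line 2 (append 10 + 3 = 13): data = {'items': [10, 3, 13], 'count': 2}
After line 3 (count = len(items) = 3): data = {'items': [10, 3, 13], 'count': 3}

{'items': [10, 3, 13], 'count': 3}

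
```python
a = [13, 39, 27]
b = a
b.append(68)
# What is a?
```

After line 1: a = [13, 39, 27]
After line 2 (b = a is an alias, same object): a = [13, 39, 27], b = [13, 39, 27]
After line 3 (b.append mutates the shared list): a = [13, 39, 27, 68], b = [13, 39, 27, 68]

[13, 39, 27, 68]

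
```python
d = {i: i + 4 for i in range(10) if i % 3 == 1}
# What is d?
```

{1: 5, 4: 8, 7: 11}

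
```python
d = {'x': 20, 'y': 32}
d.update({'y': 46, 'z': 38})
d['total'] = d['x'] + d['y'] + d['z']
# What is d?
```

After line 1: d = {'x': 20, 'y': 32}
After line 2 (y overwritten, z added): d = {'x': 20, 'y': 46, 'z': 38}
After line 3 (total = 20 + 46 + 38 = 104): d = {'x': 20, 'y': 46, 'z': 38, 'total': 104}

{'x': 20, 'y': 46, 'z': 38, 'total': 104}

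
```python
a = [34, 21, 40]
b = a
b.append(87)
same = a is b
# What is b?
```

After line 1: a = [34, 21, 40]
After line 2 (b = a is an alias, same object): a = [34, 21, 40], b = [34, 21, 40]
After line 3 (b.append mutates the shared list): a = [34, 21, 40, 87], b = [34, 21, 40, 87]
After line 4 (same = a is b; same object -> True): same = True

[34, 21, 40, 87]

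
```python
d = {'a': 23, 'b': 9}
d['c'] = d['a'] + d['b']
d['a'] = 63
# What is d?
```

After line 1: d = {'a': 23, 'b': 9}
After line 2 (d['c'] = 23 + 9): d = {'a': 23, 'b': 9, 'c': 32}
After line 3: d = {'a': 63, 'b': 9, 'c': 32}

{'a': 63, 'b': 9, 'c': 32}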